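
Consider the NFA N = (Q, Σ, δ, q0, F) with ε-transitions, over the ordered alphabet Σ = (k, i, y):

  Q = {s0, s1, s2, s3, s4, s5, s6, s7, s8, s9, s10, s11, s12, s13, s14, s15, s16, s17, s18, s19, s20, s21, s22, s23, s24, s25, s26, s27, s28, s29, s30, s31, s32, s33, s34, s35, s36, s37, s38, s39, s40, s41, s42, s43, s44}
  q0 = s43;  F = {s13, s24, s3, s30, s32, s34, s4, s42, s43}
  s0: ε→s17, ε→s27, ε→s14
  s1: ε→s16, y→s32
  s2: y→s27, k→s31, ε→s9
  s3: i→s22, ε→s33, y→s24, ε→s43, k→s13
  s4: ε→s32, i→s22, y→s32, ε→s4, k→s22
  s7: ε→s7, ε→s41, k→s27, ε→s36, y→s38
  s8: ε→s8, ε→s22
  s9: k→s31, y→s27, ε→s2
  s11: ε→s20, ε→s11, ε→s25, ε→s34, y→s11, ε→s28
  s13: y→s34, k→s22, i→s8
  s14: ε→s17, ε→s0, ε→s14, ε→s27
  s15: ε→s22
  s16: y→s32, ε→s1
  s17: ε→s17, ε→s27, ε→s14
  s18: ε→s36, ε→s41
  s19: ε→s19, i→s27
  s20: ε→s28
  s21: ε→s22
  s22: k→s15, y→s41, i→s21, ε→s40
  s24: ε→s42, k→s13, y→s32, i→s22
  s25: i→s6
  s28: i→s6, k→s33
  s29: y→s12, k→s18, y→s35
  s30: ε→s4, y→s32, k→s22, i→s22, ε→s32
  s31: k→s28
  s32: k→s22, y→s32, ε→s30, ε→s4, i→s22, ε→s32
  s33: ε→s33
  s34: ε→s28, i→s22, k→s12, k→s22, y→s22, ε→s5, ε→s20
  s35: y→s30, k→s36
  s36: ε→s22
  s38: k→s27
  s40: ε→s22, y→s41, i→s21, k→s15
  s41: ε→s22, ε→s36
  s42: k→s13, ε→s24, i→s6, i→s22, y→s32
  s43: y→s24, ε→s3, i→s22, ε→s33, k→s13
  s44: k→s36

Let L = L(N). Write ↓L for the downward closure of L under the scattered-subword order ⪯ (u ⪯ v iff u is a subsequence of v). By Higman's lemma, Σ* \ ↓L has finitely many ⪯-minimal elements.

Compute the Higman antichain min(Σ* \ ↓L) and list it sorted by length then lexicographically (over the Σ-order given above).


|Q|=45, |F|=9, |δ|=108 (52 ε).
min D↑ (6 st, q0=0, F={2}): 0:k→1,i→2,y→3 1:k→2,i→2,y→4 2:k→2,i→2,y→2 3:k→1,i→2,y→5 4:k→2,i→2,y→2 5:k→2,i→2,y→5 [Hopcroft].
'i': |S_i|=[22, 8] end={s15,s21,s22,s36,s40,s41,s6,s8} rej; 1/1 deletions ∈↓L.
'kk': |S_i|=[22, 15, 8] end={s12,s15,s21,s22,s33,s36,s40,s41} rej; 2/2 del acc.
'kyy': N↓-sim [22, 15, 13, 6] end={s15,s21,s22,s36,s40,s41} ∉↓L; 3/3 del acc.
'yyk': N↓-sim [22, 20, 16, 8] end={s12,s15,s21,s22,s33,s36,s40,s41} ∉↓L; 3/3 deletions ∈↓L.
4 minimals (antichain).

A = [i, kk, kyy, yyk].


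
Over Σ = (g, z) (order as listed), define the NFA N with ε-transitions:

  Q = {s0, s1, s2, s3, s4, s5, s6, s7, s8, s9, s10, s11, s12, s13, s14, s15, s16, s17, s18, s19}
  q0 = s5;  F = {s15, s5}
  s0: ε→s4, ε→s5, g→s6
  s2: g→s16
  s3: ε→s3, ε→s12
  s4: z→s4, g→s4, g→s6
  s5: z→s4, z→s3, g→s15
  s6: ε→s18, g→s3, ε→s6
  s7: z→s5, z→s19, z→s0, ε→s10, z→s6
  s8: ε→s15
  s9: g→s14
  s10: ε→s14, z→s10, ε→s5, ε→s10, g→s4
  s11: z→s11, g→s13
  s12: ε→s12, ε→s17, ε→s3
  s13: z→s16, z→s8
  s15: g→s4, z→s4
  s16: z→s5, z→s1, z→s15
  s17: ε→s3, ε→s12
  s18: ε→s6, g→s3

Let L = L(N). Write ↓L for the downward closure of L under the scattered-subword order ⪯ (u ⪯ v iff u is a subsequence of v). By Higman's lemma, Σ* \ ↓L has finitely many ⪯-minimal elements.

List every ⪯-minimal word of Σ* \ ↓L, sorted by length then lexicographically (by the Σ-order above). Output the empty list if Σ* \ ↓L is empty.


|Q|=20, |F|=2, |δ|=43 (17 ε).
min D↑ (3 st, q0=0, F={2}): 0:g→1,z→2 1:g→2,z→2 2:g→2,z→2 (ε-aug+det+¬).
'z': |S_i|=[8, 6] end={s12,s17,s18,s3,s4,s6} ∉↓L; 1/1 del acc.
'gg': run [8, 7, 6] end={s12,s17,s18,s3,s4,s6} rej; 2/2 del acc.
2 minimals (antichain).

min(Σ*\↓L) = [z, gg].


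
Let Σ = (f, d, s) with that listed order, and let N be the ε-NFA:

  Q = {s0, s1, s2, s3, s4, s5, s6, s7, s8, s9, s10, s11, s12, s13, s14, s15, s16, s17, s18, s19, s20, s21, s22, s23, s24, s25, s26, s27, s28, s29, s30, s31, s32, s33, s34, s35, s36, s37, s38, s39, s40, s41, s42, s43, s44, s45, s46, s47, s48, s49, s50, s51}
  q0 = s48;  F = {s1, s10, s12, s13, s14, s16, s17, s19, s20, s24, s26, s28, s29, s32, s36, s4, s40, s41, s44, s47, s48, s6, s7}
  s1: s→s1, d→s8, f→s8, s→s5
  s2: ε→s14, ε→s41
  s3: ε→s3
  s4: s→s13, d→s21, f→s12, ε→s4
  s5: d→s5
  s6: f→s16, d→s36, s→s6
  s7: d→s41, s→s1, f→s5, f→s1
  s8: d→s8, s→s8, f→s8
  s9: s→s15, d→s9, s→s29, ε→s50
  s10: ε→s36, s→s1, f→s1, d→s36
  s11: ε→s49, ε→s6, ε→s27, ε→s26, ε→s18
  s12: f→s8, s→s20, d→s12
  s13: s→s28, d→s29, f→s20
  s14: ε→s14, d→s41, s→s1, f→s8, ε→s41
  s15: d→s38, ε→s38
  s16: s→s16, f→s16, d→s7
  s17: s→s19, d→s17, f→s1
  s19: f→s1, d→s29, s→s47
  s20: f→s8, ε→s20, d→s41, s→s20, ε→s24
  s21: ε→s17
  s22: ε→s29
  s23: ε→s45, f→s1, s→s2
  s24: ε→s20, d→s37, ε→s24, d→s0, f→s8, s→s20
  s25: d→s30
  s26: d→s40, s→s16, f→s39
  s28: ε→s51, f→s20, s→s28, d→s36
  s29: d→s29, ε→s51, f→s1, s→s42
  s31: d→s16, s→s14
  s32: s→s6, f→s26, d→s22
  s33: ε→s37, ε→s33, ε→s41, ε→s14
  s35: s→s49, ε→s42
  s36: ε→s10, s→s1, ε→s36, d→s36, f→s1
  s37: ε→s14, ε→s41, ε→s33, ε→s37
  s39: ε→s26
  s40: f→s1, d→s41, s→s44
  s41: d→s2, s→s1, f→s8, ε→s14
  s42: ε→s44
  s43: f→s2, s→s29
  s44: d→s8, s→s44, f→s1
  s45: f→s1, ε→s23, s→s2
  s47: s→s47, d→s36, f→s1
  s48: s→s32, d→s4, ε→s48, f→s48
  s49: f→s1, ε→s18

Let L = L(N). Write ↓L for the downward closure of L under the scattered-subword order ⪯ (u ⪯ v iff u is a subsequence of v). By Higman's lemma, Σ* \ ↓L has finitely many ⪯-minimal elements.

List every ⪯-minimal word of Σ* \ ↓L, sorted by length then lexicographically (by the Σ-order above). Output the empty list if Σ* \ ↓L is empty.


A = [dff, ddfd, sdfd, sdsd, sfddf, ssdsf].

|Q|=52, |F|=23, |δ|=131 (40 ε).
min D↑ (21 st, q0=0, F={9}): 0:f→0,d→1,s→2 1:f→3,d→4,s→5 2:f→6,d→7,s→8 3:f→9,d→3,s→10 4:f→11,d→4,s→12 5:f→10,d→7,s→13 6:f→6,d→14,s→15 7:f→11,d→7,s→16 8:f→15,d→17,s→8 9:f→9,d→9,s→9 10:f→9,d→18,s→10 11:f→9,d→9,s→11 12:f→11,d→7,s→19 13:f→10,d→17,s→13 14:f→11,d→18,s→16 15:f→15,d→20,s→15 16:f→11,d→9,s→16 17:f→11,d→17,s→11 18:f→9,d→18,s→11 19:f→11,d→17,s→19 20:f→11,d→18,s→11 (ε-aug+det+¬).
'dff': |S_i|=[34, 28, 12, 1] end={s8} ∉↓L; 3/3 del acc.
'ddfd': |S_i|=[34, 28, 22, 3, 2] end={s5,s8} ∉↓L; 4/4 del acc.
'sdfd': N↓-sim [34, 29, 18, 3, 2] end={s5,s8} rej; 4/4 deletions ∈↓L.
'sdsd': N↓-sim [34, 29, 18, 5, 2] end={s5,s8} — reject; 4/4 deletions ∈↓L.
'sfddf': |S_i|=[34, 29, 17, 12, 6, 1] end={s8} rej; 5/5 deletions ∈↓L.
'ssdsf': |S_i|=[34, 29, 21, 12, 3, 1] end={s8} ∉↓L; 5/5 deletions ∈↓L.
6 obstructions.


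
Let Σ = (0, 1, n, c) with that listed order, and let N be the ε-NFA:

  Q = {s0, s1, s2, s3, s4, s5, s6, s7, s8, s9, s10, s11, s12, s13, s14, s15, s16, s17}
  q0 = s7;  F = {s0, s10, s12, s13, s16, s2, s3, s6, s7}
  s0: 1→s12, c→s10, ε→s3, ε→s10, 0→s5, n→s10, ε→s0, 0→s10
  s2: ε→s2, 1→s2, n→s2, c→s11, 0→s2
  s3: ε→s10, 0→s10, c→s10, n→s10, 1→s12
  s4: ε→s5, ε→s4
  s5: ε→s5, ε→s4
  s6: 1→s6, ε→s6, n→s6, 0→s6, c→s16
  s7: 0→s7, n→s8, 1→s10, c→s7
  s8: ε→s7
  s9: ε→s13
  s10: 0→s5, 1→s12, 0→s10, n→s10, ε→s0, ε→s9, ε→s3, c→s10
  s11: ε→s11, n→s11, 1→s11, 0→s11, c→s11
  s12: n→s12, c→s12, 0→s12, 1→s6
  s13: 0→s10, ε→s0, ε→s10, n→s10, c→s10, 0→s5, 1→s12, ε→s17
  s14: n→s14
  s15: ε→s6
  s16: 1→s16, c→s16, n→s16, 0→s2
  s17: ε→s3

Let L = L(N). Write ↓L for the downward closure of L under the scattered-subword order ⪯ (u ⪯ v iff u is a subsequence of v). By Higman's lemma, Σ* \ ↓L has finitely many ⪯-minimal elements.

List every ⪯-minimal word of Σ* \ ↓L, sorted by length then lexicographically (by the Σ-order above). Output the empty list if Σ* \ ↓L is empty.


min(Σ*\↓L) = [111c0c].

|Q|=18, |F|=9, |δ|=65 (21 ε).
min D↑ (7 st, q0=0, F={6}): 0:0→0,1→1,n→0,c→0 1:0→1,1→2,n→1,c→1 2:0→2,1→3,n→2,c→2 3:0→3,1→3,n→3,c→4 4:0→5,1→4,n→4,c→4 5:0→5,1→5,n→5,c→6 6:0→6,1→6,n→6,c→6 [Hopcroft].
'111c0c': N↓-sim [15, 13, 5, 4, 3, 2, 1] end={s11} — reject; 6/6 deletions ∈↓L.
1 minimals (antichain).


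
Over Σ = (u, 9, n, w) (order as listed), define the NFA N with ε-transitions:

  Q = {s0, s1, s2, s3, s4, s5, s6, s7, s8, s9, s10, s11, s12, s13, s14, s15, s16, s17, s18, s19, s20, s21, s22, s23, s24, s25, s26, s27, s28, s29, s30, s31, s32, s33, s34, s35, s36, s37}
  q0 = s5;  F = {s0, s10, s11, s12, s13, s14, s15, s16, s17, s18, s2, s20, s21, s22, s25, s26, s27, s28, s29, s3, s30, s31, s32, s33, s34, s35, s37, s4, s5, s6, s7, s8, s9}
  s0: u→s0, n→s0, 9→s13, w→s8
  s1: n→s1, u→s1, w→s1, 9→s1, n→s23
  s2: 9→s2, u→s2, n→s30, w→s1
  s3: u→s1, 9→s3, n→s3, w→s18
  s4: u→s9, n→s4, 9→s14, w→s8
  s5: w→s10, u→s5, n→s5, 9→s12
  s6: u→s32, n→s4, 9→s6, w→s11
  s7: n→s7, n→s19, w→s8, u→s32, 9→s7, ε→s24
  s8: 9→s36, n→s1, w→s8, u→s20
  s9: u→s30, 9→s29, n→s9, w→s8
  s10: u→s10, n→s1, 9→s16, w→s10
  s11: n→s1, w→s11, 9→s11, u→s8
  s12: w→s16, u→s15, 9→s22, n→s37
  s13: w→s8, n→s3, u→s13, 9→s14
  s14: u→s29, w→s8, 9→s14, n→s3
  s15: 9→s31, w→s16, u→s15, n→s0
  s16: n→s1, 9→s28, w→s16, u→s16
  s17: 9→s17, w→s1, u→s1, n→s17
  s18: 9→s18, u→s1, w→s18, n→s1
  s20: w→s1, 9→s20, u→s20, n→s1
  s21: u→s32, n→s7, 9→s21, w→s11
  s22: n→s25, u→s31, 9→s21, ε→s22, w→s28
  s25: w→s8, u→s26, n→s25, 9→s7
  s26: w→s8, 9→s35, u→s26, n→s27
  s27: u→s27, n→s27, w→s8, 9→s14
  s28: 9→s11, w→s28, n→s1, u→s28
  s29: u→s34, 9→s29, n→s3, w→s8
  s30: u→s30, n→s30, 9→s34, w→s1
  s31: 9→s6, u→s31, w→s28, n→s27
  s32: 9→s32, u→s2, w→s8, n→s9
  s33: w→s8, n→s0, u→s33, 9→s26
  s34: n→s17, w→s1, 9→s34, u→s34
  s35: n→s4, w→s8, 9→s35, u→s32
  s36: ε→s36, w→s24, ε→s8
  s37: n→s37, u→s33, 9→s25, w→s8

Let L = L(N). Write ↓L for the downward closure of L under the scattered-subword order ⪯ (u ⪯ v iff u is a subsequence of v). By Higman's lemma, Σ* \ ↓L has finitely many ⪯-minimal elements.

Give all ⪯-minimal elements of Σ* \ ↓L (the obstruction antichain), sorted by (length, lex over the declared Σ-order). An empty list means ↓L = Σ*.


|Q|=38, |F|=33, |δ|=143 (4 ε).
min D↑ (34 st, q0=0, F={7}): 0:u→0,9→1,n→0,w→2 1:u→3,9→4,n→5,w→6 2:u→2,9→6,n→7,w→2 3:u→3,9→8,n→9,w→6 4:u→8,9→10,n→11,w→12 5:u→13,9→11,n→5,w→14 6:u→6,9→12,n→7,w→6 7:u→7,9→7,n→7,w→7 8:u→8,9→15,n→16,w→12 9:u→9,9→17,n→9,w→14 10:u→18,9→10,n→19,w→20 11:u→21,9→19,n→11,w→14 12:u→12,9→20,n→7,w→12 13:u→13,9→21,n→9,w→14 14:u→22,9→14,n→7,w→14 15:u→18,9→15,n→23,w→20 16:u→16,9→24,n→16,w→14 17:u→17,9→24,n→25,w→14 18:u→26,9→18,n→27,w→14 19:u→18,9→19,n→19,w→14 20:u→14,9→20,n→7,w→20 21:u→21,9→28,n→16,w→14 22:u→22,9→22,n→7,w→7 23:u→27,9→24,n→23,w→14 24:u→29,9→24,n→25,w→14 25:u→7,9→25,n→25,w→30 26:u→26,9→26,n→31,w→7 27:u→31,9→29,n→27,w→14 28:u→18,9→28,n→23,w→14 29:u→32,9→29,n→25,w→14 30:u→7,9→30,n→7,w→30 31:u→31,9→32,n→31,w→7 32:u→32,9→32,n→33,w→7 33:u→7,9→33,n→33,w→7.
'wn': N↓-sim [38, 11, 2] end={s1,s23} rej; 2/2 deletions ∈↓L.
'9nwuw': N↓-sim [38, 36, 27, 7, 3, 2] end={s1,s23} rej; 5/5 deletions ∈↓L.
'9un9nu': N↓-sim [38, 36, 29, 18, 13, 5, 2] end={s1,s23} rej; 6/6 del acc.
'999uuw': |S_i|=[38, 36, 30, 23, 15, 7, 2] end={s1,s23} rej; 6/6 single-dels accept.
4 minimals (antichain).

min(Σ*\↓L) = [wn, 9nwuw, 9un9nu, 999uuw].


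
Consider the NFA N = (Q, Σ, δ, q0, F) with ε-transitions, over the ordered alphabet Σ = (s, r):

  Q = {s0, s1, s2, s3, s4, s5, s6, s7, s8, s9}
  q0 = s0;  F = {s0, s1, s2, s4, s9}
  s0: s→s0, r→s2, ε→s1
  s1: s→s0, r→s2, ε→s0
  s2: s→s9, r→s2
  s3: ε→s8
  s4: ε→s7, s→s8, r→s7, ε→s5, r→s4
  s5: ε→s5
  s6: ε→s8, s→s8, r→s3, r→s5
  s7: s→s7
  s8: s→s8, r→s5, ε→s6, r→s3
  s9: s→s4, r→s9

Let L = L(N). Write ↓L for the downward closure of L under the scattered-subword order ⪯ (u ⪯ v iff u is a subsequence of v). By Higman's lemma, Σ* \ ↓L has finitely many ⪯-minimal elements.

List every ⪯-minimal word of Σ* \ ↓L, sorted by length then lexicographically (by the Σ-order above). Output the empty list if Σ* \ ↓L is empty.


Antichain: [rsss].

|Q|=10, |F|=5, |δ|=26 (8 ε).
min D↑ (5 st, q0=0, F={4}): 0:s→0,r→1 1:s→2,r→1 2:s→3,r→2 3:s→4,r→3 4:s→4,r→4.
'rsss': N↓-sim [10, 8, 7, 6, 5] end={s3,s5,s6,s7,s8} — reject; 4/4 del acc.
1 minimals (antichain).


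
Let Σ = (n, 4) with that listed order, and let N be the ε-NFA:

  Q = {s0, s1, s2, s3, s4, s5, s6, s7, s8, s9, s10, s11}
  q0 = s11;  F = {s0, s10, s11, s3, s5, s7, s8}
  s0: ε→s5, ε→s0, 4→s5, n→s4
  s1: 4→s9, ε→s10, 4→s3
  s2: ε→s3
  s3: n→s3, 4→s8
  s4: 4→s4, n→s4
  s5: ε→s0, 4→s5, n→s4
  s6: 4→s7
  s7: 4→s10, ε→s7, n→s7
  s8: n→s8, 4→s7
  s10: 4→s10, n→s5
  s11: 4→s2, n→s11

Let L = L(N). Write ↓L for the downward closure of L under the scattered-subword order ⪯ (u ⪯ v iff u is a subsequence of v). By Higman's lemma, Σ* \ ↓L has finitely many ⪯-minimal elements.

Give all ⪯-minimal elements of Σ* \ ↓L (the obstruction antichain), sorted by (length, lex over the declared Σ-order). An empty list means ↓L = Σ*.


|Q|=12, |F|=7, |δ|=25 (6 ε).
min D↑ (7 st, q0=0, F={6}): 0:n→0,4→1 1:n→1,4→2 2:n→2,4→3 3:n→3,4→4 4:n→5,4→4 5:n→6,4→5 6:n→6,4→6 (ε-aug+det+¬).
'4444nn': N↓-sim [9, 8, 6, 5, 4, 3, 1] end={s4} rej; 6/6 del acc.
1 minimals (antichain).

A = [4444nn].


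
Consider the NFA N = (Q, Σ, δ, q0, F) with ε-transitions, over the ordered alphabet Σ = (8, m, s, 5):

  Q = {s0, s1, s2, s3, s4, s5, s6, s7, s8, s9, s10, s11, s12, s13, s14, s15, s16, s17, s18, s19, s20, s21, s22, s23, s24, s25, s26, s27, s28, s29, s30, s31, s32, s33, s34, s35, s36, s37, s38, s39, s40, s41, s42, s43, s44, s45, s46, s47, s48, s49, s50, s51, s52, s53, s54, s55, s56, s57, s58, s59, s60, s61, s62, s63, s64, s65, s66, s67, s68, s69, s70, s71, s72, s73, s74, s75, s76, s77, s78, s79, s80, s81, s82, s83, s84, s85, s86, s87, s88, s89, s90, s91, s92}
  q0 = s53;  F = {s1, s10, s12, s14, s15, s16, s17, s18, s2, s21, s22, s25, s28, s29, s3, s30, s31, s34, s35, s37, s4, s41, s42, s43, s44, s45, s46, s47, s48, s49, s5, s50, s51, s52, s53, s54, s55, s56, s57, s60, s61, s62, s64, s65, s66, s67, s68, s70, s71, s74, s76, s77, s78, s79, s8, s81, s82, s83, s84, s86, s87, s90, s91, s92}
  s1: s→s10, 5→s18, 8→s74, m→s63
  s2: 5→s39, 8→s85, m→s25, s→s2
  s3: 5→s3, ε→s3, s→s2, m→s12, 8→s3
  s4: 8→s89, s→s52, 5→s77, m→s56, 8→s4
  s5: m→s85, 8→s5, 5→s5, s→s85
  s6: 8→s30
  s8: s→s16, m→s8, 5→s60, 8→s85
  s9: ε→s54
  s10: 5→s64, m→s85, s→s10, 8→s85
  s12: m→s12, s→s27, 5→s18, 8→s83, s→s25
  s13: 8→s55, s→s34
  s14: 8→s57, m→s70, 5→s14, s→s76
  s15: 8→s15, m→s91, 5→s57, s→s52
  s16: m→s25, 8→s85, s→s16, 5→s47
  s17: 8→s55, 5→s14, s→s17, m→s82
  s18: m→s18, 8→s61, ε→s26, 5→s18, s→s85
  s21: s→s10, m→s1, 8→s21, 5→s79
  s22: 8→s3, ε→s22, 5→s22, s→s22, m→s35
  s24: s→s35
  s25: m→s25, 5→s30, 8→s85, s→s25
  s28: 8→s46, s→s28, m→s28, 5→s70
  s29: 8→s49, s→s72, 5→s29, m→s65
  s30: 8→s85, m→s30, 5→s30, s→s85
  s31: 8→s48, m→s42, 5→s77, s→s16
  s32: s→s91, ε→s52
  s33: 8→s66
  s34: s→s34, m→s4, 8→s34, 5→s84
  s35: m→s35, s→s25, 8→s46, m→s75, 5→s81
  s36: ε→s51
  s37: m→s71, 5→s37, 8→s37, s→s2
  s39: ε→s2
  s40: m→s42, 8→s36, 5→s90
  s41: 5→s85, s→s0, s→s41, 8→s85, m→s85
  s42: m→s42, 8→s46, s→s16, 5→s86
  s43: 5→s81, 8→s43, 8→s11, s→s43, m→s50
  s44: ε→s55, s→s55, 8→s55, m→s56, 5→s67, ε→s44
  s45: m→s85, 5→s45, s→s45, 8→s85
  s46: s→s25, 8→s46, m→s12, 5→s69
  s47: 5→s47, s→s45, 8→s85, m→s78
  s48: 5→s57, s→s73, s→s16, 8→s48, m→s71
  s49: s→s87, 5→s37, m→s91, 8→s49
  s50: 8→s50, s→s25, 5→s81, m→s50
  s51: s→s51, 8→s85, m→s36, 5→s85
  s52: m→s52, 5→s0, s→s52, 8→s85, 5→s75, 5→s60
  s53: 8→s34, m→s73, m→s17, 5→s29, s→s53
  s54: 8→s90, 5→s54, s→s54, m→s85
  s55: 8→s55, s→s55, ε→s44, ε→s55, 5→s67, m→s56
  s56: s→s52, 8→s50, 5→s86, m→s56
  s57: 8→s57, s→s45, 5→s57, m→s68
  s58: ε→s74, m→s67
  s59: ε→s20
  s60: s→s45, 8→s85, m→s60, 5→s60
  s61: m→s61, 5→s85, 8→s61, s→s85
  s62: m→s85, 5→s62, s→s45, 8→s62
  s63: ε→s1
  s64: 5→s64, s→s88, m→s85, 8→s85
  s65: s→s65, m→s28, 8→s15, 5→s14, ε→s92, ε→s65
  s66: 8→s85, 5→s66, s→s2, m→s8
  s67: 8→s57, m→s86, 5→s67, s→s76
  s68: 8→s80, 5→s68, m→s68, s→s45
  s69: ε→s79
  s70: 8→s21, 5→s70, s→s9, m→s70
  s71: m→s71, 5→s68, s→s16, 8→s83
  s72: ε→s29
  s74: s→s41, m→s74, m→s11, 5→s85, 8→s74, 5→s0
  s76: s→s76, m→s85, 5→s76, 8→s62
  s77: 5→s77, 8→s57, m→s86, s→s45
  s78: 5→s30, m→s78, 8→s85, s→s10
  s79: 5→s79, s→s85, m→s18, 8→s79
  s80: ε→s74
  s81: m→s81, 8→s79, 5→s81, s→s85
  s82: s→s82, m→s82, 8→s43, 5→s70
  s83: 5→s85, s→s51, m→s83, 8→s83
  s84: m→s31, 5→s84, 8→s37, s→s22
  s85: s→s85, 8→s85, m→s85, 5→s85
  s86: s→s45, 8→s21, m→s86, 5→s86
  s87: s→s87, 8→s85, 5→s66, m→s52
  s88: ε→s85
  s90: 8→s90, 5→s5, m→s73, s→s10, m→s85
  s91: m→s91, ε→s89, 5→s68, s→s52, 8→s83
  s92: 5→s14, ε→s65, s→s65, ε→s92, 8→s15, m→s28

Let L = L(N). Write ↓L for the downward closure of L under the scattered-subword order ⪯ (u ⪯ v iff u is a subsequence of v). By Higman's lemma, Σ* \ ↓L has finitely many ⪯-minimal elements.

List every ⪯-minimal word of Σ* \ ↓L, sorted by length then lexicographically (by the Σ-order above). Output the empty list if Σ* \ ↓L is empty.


|Q|=93, |F|=64, |δ|=305 (23 ε).
min D↑ (63 st, q0=0, F={28}): 0:8→1,m→2,s→0,5→3 1:8→1,m→4,s→1,5→5 2:8→6,m→7,s→2,5→8 3:8→9,m→10,s→3,5→3 4:8→4,m→11,s→12,5→13 5:8→14,m→15,s→16,5→5 6:8→6,m→11,s→6,5→17 7:8→18,m→7,s→7,5→19 8:8→20,m→19,s→21,5→8 9:8→9,m→22,s→23,5→14 10:8→24,m→25,s→10,5→8 11:8→26,m→11,s→12,5→27 12:8→28,m→12,s→12,5→29 13:8→20,m→27,s→30,5→13 14:8→14,m→31,s→32,5→14 15:8→33,m→34,s→35,5→13 16:8→36,m→37,s→16,5→16 17:8→20,m→27,s→21,5→17 18:8→18,m→26,s→18,5→38 19:8→39,m→19,s→40,5→19 20:8→20,m→41,s→30,5→20 21:8→42,m→28,s→21,5→21 22:8→43,m→22,s→12,5→41 23:8→28,m→12,s→23,5→44 24:8→24,m→22,s→12,5→20 25:8→45,m→25,s→25,5→19 26:8→26,m→26,s→46,5→38 27:8→39,m→27,s→30,5→27 28:8→28,m→28,s→28,5→28 29:8→28,m→29,s→30,5→29 30:8→28,m→28,s→30,5→30 31:8→43,m→31,s→35,5→41 32:8→28,m→46,s→32,5→32 33:8→33,m→31,s→35,5→20 34:8→45,m→34,s→35,5→27 35:8→28,m→46,s→35,5→47 36:8→36,m→48,s→32,5→36 37:8→45,m→37,s→46,5→38 38:8→49,m→38,s→28,5→38 39:8→39,m→50,s→51,5→49 40:8→52,m→28,s→40,5→40 41:8→53,m→41,s→30,5→41 42:8→42,m→28,s→30,5→42 43:8→43,m→43,s→54,5→28 44:8→28,m→55,s→32,5→44 45:8→45,m→48,s→46,5→49 46:8→28,m→46,s→46,5→56 47:8→28,m→57,s→30,5→47 48:8→43,m→48,s→46,5→58 49:8→49,m→58,s→28,5→49 50:8→53,m→50,s→51,5→58 51:8→28,m→28,s→51,5→59 52:8→52,m→28,s→51,5→60 53:8→53,m→53,s→61,5→28 54:8→28,m→54,s→54,5→28 55:8→28,m→55,s→35,5→29 56:8→28,m→56,s→28,5→56 57:8→28,m→57,s→51,5→56 58:8→62,m→58,s→28,5→58 59:8→28,m→28,s→28,5→59 60:8→60,m→28,s→28,5→60 61:8→28,m→28,s→61,5→28 62:8→62,m→62,s→28,5→28 (ε-aug+det+¬).
'8ms8': |S_i|=[80, 68, 49, 19, 1] end={s85} — reject; 4/4 deletions ∈↓L.
'm5sm': run [80, 67, 38, 14, 2] end={s73,s85} ∉↓L; 4/4 del acc.
'58s8': run [80, 70, 51, 24, 1] end={s85} — reject; 4/4 del acc.
'mm85s': N↓-sim [80, 67, 52, 31, 12, 2] end={s85,s88} ∉↓L; 5/5 single-dels accept.
'58m85': run [80, 70, 51, 34, 10, 2] end={s0,s85} ∉↓L; 5/5 deletions ∈↓L.
'85sm5s': N↓-sim [80, 68, 54, 33, 21, 10, 2] end={s85,s88} — reject; 6/6 del acc.
6 minimals (antichain).

Antichain: [8ms8, m5sm, 58s8, mm85s, 58m85, 85sm5s].


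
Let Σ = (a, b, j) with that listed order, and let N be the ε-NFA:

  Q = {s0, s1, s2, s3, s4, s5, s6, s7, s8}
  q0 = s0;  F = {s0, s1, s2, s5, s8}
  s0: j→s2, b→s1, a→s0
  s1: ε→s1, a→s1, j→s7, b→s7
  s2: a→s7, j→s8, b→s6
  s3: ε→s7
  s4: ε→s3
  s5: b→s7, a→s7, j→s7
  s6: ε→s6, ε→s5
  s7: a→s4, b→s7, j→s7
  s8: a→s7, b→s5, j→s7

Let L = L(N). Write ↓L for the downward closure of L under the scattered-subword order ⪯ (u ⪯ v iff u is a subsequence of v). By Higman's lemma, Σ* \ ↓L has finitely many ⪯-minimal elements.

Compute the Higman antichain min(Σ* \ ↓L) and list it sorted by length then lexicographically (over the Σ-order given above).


|Q|=9, |F|=5, |δ|=23 (5 ε).
min D↑ (6 st, q0=0, F={3}): 0:a→0,b→1,j→2 1:a→1,b→3,j→3 2:a→3,b→4,j→5 3:a→3,b→3,j→3 4:a→3,b→3,j→3 5:a→3,b→4,j→3.
'bb': N↓-sim [9, 6, 3] end={s3,s4,s7} rej; 2/2 single-dels accept.
'bj': N↓-sim [9, 6, 3] end={s3,s4,s7} ∉↓L; 2/2 single-dels accept.
'ja': run [9, 7, 3] end={s3,s4,s7} — reject; 2/2 del acc.
'jjj': N↓-sim [9, 7, 5, 3] end={s3,s4,s7} — reject; 3/3 single-dels accept.
4 minimals (antichain).

Antichain: [bb, bj, ja, jjj].


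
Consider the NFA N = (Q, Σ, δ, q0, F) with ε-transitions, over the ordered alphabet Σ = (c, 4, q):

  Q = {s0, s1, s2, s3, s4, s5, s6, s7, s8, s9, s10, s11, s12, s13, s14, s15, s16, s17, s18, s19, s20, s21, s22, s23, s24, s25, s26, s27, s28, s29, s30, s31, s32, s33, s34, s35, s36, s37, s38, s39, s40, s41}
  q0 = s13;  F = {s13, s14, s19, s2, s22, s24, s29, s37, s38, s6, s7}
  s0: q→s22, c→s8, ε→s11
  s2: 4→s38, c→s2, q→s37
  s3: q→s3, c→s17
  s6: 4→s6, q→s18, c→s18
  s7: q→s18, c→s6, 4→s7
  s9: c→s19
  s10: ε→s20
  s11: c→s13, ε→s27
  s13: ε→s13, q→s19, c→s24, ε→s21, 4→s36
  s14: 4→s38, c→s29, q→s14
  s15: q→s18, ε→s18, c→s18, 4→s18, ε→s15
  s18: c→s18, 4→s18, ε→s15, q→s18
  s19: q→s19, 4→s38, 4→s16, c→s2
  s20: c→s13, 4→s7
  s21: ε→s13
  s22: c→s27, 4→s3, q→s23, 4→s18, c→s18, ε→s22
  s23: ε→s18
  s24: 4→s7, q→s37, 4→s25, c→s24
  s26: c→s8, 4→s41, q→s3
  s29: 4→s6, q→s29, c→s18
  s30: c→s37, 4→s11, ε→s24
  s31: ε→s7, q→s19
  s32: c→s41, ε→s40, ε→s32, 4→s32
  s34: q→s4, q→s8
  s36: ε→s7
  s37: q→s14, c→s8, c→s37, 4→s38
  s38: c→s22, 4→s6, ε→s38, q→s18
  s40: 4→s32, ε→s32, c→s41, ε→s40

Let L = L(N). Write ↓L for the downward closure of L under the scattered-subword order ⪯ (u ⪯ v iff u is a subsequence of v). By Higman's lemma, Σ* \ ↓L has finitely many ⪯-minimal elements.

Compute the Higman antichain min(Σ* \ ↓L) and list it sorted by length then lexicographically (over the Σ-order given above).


min(Σ*\↓L) = [4q, 4cc, q4c4, q44c, cqqcc].

|Q|=42, |F|=11, |δ|=83 (19 ε).
min D↑ (12 st, q0=0, F={6}): 0:c→1,4→2,q→3 1:c→1,4→2,q→4 2:c→5,4→2,q→6 3:c→7,4→8,q→3 4:c→4,4→8,q→9 5:c→6,4→5,q→6 6:c→6,4→6,q→6 7:c→7,4→8,q→4 8:c→10,4→5,q→6 9:c→11,4→8,q→9 10:c→6,4→6,q→6 11:c→6,4→5,q→11 [Hopcroft].
'4q': |S_i|=[22, 13, 5] end={s15,s17,s18,s23,s3} ∉↓L; 2/2 deletions ∈↓L.
'4cc': N↓-sim [22, 13, 8, 4] end={s15,s17,s18,s27} rej; 3/3 deletions ∈↓L.
'q4c4': run [22, 16, 10, 7, 4] end={s15,s17,s18,s3} rej; 4/4 single-dels accept.
'q44c': run [22, 16, 10, 5, 3] end={s15,s17,s18} — reject; 4/4 del acc.
'cqqcc': |S_i|=[22, 17, 13, 11, 9, 4] end={s15,s17,s18,s27} rej; 5/5 single-dels accept.
5 words, ⪯-incomp.


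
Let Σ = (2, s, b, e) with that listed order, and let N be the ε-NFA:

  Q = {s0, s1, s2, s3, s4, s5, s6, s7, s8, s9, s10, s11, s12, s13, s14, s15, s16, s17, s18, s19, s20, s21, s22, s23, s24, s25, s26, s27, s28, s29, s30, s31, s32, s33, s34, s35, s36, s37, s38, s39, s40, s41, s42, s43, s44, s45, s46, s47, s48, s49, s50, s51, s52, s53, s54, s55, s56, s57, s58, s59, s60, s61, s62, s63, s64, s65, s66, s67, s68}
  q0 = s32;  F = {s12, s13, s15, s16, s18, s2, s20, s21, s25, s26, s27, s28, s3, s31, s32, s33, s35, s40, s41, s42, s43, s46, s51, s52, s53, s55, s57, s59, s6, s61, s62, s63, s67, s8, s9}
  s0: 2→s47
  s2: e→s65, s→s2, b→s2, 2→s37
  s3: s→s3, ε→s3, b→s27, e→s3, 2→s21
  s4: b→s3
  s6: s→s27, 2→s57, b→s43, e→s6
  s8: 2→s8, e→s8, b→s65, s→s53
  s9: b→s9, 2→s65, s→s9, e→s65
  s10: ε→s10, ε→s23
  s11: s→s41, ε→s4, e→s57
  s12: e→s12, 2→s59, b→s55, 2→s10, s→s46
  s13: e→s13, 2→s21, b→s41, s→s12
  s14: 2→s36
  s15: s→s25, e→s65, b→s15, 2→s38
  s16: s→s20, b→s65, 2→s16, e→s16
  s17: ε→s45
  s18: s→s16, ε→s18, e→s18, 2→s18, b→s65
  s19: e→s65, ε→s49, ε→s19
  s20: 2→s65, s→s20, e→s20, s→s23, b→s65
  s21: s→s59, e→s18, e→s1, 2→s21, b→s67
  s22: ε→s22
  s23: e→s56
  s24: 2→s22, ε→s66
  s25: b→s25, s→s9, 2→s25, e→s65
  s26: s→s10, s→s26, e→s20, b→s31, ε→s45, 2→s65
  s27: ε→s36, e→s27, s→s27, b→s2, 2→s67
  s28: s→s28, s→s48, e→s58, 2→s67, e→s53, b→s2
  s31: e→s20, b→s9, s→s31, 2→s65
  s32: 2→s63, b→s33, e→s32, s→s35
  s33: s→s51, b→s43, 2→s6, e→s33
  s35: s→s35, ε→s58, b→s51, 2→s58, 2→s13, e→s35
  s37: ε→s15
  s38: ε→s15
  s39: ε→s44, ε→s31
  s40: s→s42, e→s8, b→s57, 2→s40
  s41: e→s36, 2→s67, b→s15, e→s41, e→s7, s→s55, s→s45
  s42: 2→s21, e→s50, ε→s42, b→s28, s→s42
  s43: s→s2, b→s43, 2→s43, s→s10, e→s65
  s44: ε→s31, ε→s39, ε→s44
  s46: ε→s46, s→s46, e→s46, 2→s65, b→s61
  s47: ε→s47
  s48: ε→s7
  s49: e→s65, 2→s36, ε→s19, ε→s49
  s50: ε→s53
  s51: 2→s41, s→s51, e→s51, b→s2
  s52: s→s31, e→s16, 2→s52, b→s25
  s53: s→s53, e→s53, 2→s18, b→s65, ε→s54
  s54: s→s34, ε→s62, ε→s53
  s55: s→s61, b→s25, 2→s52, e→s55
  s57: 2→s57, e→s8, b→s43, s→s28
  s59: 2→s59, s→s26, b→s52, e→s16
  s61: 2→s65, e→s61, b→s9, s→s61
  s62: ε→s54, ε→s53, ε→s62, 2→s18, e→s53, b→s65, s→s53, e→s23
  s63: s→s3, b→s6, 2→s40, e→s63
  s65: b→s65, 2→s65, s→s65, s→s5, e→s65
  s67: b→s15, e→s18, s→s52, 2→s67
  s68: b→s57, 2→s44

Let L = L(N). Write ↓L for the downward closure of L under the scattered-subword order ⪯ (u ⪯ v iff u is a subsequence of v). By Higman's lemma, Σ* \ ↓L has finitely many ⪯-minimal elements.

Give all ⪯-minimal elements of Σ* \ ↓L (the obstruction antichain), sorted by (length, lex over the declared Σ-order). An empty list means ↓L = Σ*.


min(Σ*\↓L) = [bbe, 22eb, s2ss2].

|Q|=69, |F|=35, |δ|=203 (33 ε).
min D↑ (35 st, q0=0, F={18}): 0:2→1,s→2,b→3,e→0 1:2→4,s→5,b→6,e→1 2:2→7,s→2,b→8,e→2 3:2→6,s→8,b→9,e→3 4:2→4,s→10,b→11,e→12 5:2→13,s→5,b→14,e→5 6:2→11,s→14,b→9,e→6 7:2→13,s→15,b→16,e→7 8:2→16,s→8,b→17,e→8 9:2→9,s→17,b→9,e→18 10:2→13,s→10,b→19,e→20 11:2→11,s→19,b→9,e→12 12:2→12,s→20,b→18,e→12 13:2→13,s→21,b→22,e→23 14:2→22,s→14,b→17,e→14 15:2→21,s→24,b→25,e→15 16:2→22,s→25,b→26,e→16 17:2→26,s→17,b→17,e→18 18:2→18,s→18,b→18,e→18 19:2→22,s→19,b→17,e→20 20:2→23,s→20,b→18,e→20 21:2→21,s→27,b→28,e→29 22:2→22,s→28,b→26,e→23 23:2→23,s→29,b→18,e→23 24:2→18,s→24,b→30,e→24 25:2→28,s→30,b→31,e→25 26:2→26,s→31,b→26,e→18 27:2→18,s→27,b→32,e→33 28:2→28,s→32,b→31,e→29 29:2→29,s→33,b→18,e→29 30:2→18,s→30,b→34,e→30 31:2→31,s→34,b→31,e→18 32:2→18,s→32,b→34,e→33 33:2→18,s→33,b→18,e→33 34:2→18,s→34,b→34,e→18.
'bbe': run [51, 37, 12, 3] end={s5,s56,s65} ∉↓L; 3/3 del acc.
'22eb': run [51, 47, 36, 15, 2] end={s5,s65} rej; 4/4 del acc.
's2ss2': run [51, 43, 30, 18, 12, 2] end={s5,s65} — reject; 5/5 deletions ∈↓L.
3 minimals (antichain).


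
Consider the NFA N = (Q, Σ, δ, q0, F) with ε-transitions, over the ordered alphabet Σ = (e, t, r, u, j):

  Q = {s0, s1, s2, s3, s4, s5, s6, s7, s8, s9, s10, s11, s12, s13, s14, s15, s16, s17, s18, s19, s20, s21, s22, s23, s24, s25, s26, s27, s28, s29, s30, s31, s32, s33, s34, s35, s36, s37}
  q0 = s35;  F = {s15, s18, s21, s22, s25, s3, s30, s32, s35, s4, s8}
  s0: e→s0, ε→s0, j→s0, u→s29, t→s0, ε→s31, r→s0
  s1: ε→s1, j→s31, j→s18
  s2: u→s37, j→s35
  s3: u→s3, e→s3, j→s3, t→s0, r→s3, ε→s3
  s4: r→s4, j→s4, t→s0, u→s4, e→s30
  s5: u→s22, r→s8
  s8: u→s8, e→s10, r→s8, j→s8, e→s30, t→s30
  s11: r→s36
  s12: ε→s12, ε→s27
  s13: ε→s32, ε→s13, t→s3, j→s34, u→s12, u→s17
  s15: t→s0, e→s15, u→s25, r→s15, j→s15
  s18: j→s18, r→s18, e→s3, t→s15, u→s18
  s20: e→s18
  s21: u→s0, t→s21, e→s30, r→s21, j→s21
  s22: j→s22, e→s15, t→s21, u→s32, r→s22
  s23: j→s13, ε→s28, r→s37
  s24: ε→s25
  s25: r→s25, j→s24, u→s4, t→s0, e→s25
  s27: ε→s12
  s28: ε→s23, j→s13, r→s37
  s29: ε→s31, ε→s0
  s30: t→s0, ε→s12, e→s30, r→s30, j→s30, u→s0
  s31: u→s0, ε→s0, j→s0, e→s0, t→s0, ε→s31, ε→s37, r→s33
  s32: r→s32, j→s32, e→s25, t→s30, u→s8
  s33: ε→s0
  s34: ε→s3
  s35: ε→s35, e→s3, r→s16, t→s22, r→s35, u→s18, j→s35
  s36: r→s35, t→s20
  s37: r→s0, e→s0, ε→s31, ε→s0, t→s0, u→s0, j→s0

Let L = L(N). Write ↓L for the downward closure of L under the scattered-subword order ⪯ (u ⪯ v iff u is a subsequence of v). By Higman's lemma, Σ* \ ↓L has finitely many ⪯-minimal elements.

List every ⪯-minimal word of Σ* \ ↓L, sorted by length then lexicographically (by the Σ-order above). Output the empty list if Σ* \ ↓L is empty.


min(Σ*\↓L) = [et, ttu, utt, tuueu].

|Q|=38, |F|=11, |δ|=113 (23 ε).
min D↑ (12 st, q0=0, F={4}): 0:e→1,t→2,r→0,u→3,j→0 1:e→1,t→4,r→1,u→1,j→1 2:e→5,t→6,r→2,u→7,j→2 3:e→1,t→5,r→3,u→3,j→3 4:e→4,t→4,r→4,u→4,j→4 5:e→5,t→4,r→5,u→8,j→5 6:e→9,t→6,r→6,u→4,j→6 7:e→8,t→9,r→7,u→10,j→7 8:e→8,t→4,r→8,u→11,j→8 9:e→9,t→4,r→9,u→4,j→9 10:e→9,t→9,r→10,u→10,j→10 11:e→9,t→4,r→11,u→11,j→11 (ε-aug+det+¬).
'et': |S_i|=[21, 14, 5] end={s0,s29,s31,s33,s37} ∉↓L; 2/2 del acc.
'ttu': |S_i|=[21, 17, 9, 5] end={s0,s29,s31,s33,s37} — reject; 3/3 deletions ∈↓L.
'utt': |S_i|=[21, 17, 12, 5] end={s0,s29,s31,s33,s37} ∉↓L; 3/3 del acc.
'tuueu': |S_i|=[21, 17, 14, 11, 9, 5] end={s0,s29,s31,s33,s37} ∉↓L; 5/5 deletions ∈↓L.
4 minimals (antichain).


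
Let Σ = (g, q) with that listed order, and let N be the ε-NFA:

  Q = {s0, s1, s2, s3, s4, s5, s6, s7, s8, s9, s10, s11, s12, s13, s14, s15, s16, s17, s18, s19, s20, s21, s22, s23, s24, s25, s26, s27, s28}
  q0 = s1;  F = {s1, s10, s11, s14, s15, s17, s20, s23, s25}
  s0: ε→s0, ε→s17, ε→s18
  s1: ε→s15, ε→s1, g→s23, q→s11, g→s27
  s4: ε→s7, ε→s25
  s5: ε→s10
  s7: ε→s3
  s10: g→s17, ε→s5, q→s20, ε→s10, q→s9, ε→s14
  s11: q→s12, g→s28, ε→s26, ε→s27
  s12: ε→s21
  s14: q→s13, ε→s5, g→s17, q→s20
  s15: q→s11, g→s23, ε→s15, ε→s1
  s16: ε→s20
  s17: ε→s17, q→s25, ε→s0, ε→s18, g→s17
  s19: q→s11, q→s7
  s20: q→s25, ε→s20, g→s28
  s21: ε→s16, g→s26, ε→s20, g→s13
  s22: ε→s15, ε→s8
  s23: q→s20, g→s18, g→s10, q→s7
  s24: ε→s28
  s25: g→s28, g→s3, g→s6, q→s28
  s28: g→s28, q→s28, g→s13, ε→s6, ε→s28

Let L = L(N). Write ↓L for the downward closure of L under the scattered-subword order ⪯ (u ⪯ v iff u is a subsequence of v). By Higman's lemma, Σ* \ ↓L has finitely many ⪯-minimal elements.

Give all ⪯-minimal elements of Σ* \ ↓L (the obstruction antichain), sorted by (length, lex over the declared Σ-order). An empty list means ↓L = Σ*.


min(Σ*\↓L) = [qg, gqqq, qqqq, gggqq].

|Q|=29, |F|=9, |δ|=62 (30 ε).
min D↑ (8 st, q0=0, F={5}): 0:g→1,q→2 1:g→3,q→4 2:g→5,q→4 3:g→6,q→4 4:g→5,q→7 5:g→5,q→5 6:g→6,q→7 7:g→5,q→5.
'qg': N↓-sim [23, 14, 5] end={s13,s26,s28,s3,s6} ∉↓L; 2/2 single-dels accept.
'gqqq': N↓-sim [23, 17, 8, 5, 3] end={s13,s28,s6} rej; 4/4 single-dels accept.
'qqqq': N↓-sim [23, 14, 10, 5, 3] end={s13,s28,s6} — reject; 4/4 del acc.
'gggqq': run [23, 17, 13, 8, 5, 3] end={s13,s28,s6} rej; 5/5 single-dels accept.
4 minimals (antichain).


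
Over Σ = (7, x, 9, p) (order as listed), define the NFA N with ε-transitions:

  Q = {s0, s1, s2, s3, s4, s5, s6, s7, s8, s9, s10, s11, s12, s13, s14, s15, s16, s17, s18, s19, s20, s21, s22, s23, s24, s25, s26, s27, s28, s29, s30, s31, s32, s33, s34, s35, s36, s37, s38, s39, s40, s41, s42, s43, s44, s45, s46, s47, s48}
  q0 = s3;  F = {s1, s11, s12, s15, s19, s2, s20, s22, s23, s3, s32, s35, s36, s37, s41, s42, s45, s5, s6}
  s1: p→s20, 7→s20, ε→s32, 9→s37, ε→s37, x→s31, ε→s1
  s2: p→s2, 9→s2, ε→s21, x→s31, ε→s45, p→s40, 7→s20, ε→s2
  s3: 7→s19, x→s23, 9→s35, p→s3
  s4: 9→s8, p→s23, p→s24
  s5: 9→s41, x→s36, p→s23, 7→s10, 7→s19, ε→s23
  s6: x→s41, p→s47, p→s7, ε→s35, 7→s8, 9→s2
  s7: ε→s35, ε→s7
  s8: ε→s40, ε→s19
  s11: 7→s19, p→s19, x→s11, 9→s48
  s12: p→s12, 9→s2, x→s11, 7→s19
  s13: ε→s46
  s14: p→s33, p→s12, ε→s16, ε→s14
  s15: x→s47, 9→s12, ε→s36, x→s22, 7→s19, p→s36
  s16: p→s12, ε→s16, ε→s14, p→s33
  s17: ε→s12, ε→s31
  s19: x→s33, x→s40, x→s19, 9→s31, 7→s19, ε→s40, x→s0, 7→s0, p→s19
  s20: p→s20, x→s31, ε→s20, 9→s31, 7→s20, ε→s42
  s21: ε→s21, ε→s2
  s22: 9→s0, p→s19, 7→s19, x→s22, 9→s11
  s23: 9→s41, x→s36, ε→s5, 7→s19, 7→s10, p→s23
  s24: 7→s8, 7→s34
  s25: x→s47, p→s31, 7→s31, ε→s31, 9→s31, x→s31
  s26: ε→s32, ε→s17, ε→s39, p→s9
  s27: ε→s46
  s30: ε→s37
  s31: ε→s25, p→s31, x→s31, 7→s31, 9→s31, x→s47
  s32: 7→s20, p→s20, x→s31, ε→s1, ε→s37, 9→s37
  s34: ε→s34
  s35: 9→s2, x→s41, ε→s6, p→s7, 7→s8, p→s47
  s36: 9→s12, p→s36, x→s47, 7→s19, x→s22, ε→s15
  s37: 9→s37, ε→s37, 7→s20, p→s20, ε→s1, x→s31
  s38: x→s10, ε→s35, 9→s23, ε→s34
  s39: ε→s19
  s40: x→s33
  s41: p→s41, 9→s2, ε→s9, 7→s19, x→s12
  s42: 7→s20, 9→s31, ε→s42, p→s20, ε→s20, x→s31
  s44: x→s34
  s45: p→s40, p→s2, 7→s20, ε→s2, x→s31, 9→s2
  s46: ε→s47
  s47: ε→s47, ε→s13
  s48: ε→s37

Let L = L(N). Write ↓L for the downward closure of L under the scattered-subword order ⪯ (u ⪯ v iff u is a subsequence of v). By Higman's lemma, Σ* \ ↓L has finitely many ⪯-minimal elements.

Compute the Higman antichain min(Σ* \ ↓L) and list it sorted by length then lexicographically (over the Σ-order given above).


|Q|=49, |F|=19, |δ|=164 (51 ε).
min D↑ (13 st, q0=0, F={4}): 0:7→1,x→2,9→3,p→0 1:7→1,x→1,9→4,p→1 2:7→1,x→5,9→6,p→2 3:7→1,x→6,9→7,p→3 4:7→4,x→4,9→4,p→4 5:7→1,x→8,9→9,p→5 6:7→1,x→9,9→7,p→6 7:7→10,x→4,9→7,p→7 8:7→1,x→8,9→11,p→1 9:7→1,x→11,9→7,p→9 10:7→10,x→4,9→4,p→10 11:7→1,x→11,9→12,p→1 12:7→10,x→4,9→12,p→10 [Hopcroft].
'79': N↓-sim [33, 13, 5] end={s13,s25,s31,s46,s47} rej; 2/2 deletions ∈↓L.
'99x': run [33, 26, 16, 6] end={s13,s25,s31,s33,s46,s47} ∉↓L; 3/3 del acc.
'xxxp9': |S_i|=[33, 28, 23, 17, 11, 5] end={s13,s25,s31,s46,s47} — reject; 5/5 del acc.
3 obstructions.

min(Σ*\↓L) = [79, 99x, xxxp9].


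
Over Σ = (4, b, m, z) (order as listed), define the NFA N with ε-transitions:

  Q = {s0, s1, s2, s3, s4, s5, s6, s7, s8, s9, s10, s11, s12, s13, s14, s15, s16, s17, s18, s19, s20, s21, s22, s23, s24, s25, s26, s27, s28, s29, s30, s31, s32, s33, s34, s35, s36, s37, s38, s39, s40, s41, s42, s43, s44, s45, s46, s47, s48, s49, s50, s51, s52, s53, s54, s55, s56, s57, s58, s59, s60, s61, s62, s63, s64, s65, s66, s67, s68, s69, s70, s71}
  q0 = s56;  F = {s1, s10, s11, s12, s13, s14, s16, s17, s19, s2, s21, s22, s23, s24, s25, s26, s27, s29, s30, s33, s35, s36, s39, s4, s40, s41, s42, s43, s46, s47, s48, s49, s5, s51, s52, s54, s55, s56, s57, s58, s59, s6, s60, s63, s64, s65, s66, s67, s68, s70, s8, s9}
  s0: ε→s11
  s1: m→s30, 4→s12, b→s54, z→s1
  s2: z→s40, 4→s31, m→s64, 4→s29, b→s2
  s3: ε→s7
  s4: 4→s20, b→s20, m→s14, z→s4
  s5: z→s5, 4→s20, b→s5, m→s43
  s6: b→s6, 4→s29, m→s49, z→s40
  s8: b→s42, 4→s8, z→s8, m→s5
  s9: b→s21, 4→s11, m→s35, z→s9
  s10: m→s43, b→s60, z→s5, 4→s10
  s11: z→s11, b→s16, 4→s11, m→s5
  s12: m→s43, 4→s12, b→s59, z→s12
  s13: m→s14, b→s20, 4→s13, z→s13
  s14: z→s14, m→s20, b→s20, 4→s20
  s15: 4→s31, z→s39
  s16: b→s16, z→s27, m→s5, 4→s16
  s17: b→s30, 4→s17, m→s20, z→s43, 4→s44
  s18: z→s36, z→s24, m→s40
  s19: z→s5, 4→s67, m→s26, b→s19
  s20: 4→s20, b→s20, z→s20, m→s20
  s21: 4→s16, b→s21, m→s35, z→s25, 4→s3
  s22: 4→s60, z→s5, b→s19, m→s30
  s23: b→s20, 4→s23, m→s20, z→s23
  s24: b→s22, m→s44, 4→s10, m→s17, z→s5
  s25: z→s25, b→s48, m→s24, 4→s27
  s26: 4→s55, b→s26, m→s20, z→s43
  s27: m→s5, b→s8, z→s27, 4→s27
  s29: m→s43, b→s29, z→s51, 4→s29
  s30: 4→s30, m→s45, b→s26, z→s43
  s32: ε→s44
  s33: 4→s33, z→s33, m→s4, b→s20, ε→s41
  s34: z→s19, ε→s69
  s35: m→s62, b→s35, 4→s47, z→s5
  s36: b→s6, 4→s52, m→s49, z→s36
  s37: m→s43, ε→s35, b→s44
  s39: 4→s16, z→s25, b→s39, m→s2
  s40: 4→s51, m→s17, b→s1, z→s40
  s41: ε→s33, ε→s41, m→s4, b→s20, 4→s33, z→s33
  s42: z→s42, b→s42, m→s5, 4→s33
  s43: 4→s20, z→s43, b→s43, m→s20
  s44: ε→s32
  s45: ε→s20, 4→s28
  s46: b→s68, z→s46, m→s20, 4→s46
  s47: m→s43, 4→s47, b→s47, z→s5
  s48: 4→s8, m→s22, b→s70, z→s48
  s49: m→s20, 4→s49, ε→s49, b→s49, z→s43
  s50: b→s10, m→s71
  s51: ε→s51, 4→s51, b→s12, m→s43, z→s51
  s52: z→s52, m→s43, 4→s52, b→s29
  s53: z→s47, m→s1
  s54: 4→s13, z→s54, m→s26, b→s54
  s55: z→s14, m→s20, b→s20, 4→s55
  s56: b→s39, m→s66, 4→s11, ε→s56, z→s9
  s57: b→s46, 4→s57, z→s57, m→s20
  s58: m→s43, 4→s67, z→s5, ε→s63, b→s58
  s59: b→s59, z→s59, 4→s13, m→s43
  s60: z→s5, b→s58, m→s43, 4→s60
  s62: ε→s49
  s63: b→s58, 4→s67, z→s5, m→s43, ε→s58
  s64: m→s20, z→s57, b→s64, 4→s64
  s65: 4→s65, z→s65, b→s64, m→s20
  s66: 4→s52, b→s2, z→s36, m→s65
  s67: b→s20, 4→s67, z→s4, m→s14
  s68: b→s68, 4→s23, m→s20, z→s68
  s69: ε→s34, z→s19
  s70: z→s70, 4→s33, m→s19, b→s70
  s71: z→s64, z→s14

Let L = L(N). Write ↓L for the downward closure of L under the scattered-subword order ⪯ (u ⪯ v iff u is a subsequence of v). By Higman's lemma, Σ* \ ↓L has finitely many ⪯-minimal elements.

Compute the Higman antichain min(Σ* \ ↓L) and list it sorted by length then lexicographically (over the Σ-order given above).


min(Σ*\↓L) = [4m4, mmm, zmz4, bzbb4b].

|Q|=72, |F|=52, |δ|=249 (17 ε).
min D↑ (51 st, q0=0, F={15}): 0:4→1,b→2,m→3,z→4 1:4→1,b→5,m→6,z→1 2:4→5,b→2,m→7,z→8 3:4→9,b→7,m→10,z→11 4:4→1,b→12,m→13,z→4 5:4→5,b→5,m→6,z→14 6:4→15,b→6,m→16,z→6 7:4→17,b→7,m→18,z→19 8:4→14,b→20,m→21,z→8 9:4→9,b→17,m→16,z→9 10:4→10,b→18,m→15,z→10 11:4→9,b→22,m→23,z→11 12:4→5,b→12,m→13,z→8 13:4→24,b→13,m→23,z→6 14:4→14,b→25,m→6,z→14 15:4→15,b→15,m→15,z→15 16:4→15,b→16,m→15,z→16 17:4→17,b→17,m→16,z→26 18:4→18,b→18,m→15,z→27 19:4→26,b→28,m→29,z→19 20:4→25,b→30,m→31,z→20 21:4→32,b→31,m→29,z→6 22:4→17,b→22,m→23,z→19 23:4→23,b→23,m→15,z→16 24:4→24,b→24,m→16,z→6 25:4→25,b→33,m→6,z→25 26:4→26,b→34,m→16,z→26 27:4→27,b→35,m→15,z→27 28:4→34,b→36,m→37,z→28 29:4→29,b→37,m→15,z→16 30:4→38,b→30,m→39,z→30 31:4→40,b→39,m→37,z→6 32:4→32,b→40,m→16,z→6 33:4→38,b→33,m→6,z→33 34:4→34,b→41,m→16,z→34 35:4→35,b→42,m→15,z→35 36:4→43,b→36,m→44,z→36 37:4→37,b→44,m→15,z→16 38:4→38,b→15,m→45,z→38 39:4→46,b→39,m→44,z→6 40:4→40,b→47,m→16,z→6 41:4→43,b→41,m→16,z→41 42:4→48,b→42,m→15,z→42 43:4→43,b→15,m→49,z→43 44:4→50,b→44,m→15,z→16 45:4→15,b→15,m→49,z→45 46:4→46,b→15,m→49,z→45 47:4→46,b→47,m→16,z→6 48:4→48,b→15,m→15,z→48 49:4→15,b→15,m→15,z→49 50:4→50,b→15,m→15,z→49 [Hopcroft].
'4m4': N↓-sim [61, 42, 7, 2] end={s20,s28} — reject; 3/3 single-dels accept.
'mmm': |S_i|=[61, 45, 19, 3] end={s20,s28,s45} — reject; 3/3 del acc.
'zmz4': run [61, 56, 25, 5, 1] end={s20} rej; 4/4 del acc.
'bzbb4b': N↓-sim [61, 54, 40, 30, 20, 9, 1] end={s20} rej; 6/6 deletions ∈↓L.
4 words, ⪯-incomp.
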